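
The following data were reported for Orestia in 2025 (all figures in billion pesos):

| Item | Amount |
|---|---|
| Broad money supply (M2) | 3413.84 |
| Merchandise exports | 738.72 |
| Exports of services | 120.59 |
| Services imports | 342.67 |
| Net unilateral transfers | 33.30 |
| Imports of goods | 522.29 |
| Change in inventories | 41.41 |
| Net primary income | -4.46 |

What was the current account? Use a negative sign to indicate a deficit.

Goods balance = 738.72 - 522.29 = 216.43
Services balance = 120.59 - 342.67 = -222.08
Trade balance (goods + services) = 216.43 + (-222.08) = -5.65
Net primary income = -4.46
Net secondary income = 33.30
Current account = -5.65 + (-4.46) + 33.30 = 23.19

23.19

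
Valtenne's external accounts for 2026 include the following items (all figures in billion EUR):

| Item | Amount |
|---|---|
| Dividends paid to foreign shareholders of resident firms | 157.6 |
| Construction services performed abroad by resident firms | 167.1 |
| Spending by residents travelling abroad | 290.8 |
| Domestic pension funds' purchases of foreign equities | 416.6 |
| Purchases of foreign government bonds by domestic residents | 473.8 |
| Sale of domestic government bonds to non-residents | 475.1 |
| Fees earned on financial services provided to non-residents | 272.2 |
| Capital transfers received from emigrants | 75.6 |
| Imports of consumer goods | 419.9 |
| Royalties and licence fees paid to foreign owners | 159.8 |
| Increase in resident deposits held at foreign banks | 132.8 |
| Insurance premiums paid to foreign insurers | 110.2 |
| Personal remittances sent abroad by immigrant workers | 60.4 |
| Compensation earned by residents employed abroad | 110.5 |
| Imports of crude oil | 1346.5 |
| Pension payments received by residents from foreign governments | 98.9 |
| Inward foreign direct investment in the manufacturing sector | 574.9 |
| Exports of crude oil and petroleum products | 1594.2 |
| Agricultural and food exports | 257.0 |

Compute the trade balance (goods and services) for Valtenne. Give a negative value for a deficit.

Goods: -1346.5 - 419.9 + 1594.2 + 257.0 = 84.8
Services: 167.1 + 272.2 - 110.2 - 290.8 - 159.8 = -121.5
Trade balance = 84.8 + (-121.5) = -36.7
(Excluded from the trade balance — primary income: dividends paid to foreign shareholders of resident firms 157.6, compensation earned by residents employed abroad 110.5; financial account: domestic pension funds' purchases of foreign equities 416.6, purchases of foreign government bonds by domestic residents 473.8, sale of domestic government bonds to non-residents 475.1, increase in resident deposits held at foreign banks 132.8, inward foreign direct investment in the manufacturing sector 574.9; capital account: capital transfers received from emigrants 75.6; secondary income: personal remittances sent abroad by immigrant workers 60.4, pension payments received by residents from foreign governments 98.9.)

-36.7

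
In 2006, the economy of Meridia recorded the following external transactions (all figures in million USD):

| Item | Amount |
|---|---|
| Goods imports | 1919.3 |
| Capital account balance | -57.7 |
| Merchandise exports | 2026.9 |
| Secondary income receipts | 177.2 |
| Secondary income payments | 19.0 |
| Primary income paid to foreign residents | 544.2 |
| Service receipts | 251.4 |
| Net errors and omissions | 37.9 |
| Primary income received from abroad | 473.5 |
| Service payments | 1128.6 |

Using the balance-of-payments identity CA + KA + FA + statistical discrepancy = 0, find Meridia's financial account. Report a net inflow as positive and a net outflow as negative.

701.9

Goods balance = 2026.9 - 1919.3 = 107.6
Services balance = 251.4 - 1128.6 = -877.2
Trade balance (goods + services) = 107.6 + (-877.2) = -769.6
Net primary income = 473.5 - 544.2 = -70.7
Net secondary income = 177.2 - 19.0 = 158.2
Current account = -769.6 + (-70.7) + 158.2 = -682.1
Financial account = -(-682.1 + (-57.7) + 37.9) = 701.9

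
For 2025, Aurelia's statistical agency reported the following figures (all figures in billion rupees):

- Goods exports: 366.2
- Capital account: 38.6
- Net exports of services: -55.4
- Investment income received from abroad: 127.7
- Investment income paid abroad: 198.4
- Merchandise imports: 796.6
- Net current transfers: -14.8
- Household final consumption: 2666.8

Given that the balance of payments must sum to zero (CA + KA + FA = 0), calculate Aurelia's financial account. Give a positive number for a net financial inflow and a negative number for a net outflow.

Goods balance = 366.2 - 796.6 = -430.4
Services balance = -55.4
Trade balance (goods + services) = -430.4 + (-55.4) = -485.8
Net primary income = 127.7 - 198.4 = -70.7
Net secondary income = -14.8
Current account = -485.8 + (-70.7) + (-14.8) = -571.3
Financial account = -(-571.3 + 38.6) = 532.7

532.7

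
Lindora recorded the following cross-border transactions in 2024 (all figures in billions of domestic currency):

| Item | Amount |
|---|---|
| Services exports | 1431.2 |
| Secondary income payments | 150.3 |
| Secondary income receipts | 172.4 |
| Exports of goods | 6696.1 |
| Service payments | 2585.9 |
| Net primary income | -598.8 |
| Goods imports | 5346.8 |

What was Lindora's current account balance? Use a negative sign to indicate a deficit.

-382.1

Goods balance = 6696.1 - 5346.8 = 1349.3
Services balance = 1431.2 - 2585.9 = -1154.7
Trade balance (goods + services) = 1349.3 + (-1154.7) = 194.6
Net primary income = -598.8
Net secondary income = 172.4 - 150.3 = 22.1
Current account = 194.6 + (-598.8) + 22.1 = -382.1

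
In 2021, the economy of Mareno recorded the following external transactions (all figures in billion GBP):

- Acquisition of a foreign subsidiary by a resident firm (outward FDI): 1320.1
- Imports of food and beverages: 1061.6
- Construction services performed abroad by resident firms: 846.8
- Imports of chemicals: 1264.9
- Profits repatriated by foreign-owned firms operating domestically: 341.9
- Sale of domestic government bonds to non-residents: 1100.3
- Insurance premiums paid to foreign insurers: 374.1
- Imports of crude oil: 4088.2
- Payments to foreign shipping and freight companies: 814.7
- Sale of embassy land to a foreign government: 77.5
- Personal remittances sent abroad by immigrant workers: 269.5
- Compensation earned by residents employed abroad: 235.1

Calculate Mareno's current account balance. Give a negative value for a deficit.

Goods: -1061.6 - 1264.9 - 4088.2 = -6414.7
Services: -814.7 - 374.1 + 846.8 = -342.0
Primary income: -341.9 + 235.1 = -106.8
Secondary income: -269.5
Current account = (-6414.7) + (-342.0) + (-106.8) + (-269.5) = -7133.0
(Excluded from the current account — financial account: acquisition of a foreign subsidiary by a resident firm (outward FDI) 1320.1, sale of domestic government bonds to non-residents 1100.3; capital account: sale of embassy land to a foreign government 77.5.)

-7133.0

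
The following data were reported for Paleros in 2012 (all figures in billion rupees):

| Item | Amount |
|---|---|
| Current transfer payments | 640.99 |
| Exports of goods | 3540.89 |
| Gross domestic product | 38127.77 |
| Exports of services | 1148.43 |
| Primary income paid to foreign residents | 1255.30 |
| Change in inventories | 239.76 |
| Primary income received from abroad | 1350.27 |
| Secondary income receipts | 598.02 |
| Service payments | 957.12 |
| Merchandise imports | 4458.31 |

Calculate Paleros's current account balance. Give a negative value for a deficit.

Goods balance = 3540.89 - 4458.31 = -917.42
Services balance = 1148.43 - 957.12 = 191.31
Trade balance (goods + services) = -917.42 + 191.31 = -726.11
Net primary income = 1350.27 - 1255.30 = 94.97
Net secondary income = 598.02 - 640.99 = -42.97
Current account = -726.11 + 94.97 + (-42.97) = -674.11

-674.11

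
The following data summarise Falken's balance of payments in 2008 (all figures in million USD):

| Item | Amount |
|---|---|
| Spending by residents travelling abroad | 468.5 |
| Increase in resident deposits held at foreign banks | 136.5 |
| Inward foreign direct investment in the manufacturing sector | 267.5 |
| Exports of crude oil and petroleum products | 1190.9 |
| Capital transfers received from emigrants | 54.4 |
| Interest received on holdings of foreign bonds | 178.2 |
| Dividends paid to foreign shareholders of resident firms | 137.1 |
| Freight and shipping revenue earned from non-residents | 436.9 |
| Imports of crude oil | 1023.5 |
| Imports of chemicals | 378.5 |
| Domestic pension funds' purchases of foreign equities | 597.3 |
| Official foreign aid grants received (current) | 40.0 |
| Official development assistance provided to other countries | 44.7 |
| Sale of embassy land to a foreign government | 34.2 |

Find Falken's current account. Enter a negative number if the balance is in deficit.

Goods: -1023.5 - 378.5 + 1190.9 = -211.1
Services: -468.5 + 436.9 = -31.6
Primary income: 178.2 - 137.1 = 41.1
Secondary income: -44.7 + 40.0 = -4.7
Current account = (-211.1) + (-31.6) + 41.1 + (-4.7) = -206.3
(Excluded from the current account — financial account: increase in resident deposits held at foreign banks 136.5, inward foreign direct investment in the manufacturing sector 267.5, domestic pension funds' purchases of foreign equities 597.3; capital account: capital transfers received from emigrants 54.4, sale of embassy land to a foreign government 34.2.)

-206.3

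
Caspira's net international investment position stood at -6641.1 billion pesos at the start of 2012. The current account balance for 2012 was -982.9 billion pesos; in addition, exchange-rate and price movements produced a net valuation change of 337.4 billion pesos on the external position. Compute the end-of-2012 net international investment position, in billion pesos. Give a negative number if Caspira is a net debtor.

-7286.6

Change in NIIP = current account + net valuation change = -982.9 + 337.4 = -645.5
End-of-year NIIP = -6641.1 + (-645.5) = -7286.6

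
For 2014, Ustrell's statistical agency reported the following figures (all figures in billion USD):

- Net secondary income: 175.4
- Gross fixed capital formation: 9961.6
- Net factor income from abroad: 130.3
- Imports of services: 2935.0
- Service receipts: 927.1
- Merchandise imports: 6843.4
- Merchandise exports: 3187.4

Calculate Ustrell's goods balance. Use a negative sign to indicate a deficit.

Goods balance = 3187.4 - 6843.4 = -3656.0

-3656.0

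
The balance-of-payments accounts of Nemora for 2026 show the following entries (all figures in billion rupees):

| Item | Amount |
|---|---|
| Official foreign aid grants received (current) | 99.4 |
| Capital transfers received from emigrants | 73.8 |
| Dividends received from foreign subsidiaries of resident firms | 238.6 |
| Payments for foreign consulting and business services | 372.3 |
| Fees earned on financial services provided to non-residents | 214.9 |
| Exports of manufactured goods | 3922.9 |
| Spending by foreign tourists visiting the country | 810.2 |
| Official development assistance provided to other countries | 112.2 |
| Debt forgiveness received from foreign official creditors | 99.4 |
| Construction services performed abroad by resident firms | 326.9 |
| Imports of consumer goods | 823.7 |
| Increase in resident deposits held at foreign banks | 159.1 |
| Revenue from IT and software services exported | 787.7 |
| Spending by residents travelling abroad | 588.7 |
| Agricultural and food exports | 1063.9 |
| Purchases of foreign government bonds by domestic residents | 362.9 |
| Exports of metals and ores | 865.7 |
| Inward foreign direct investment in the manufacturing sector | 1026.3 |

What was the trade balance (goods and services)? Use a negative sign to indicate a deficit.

6207.5

Goods: 3922.9 - 823.7 + 1063.9 + 865.7 = 5028.8
Services: 810.2 + 787.7 - 372.3 - 588.7 + 326.9 + 214.9 = 1178.7
Trade balance = 5028.8 + 1178.7 = 6207.5
(Excluded from the trade balance — secondary income: official foreign aid grants received (current) 99.4, official development assistance provided to other countries 112.2; capital account: capital transfers received from emigrants 73.8, debt forgiveness received from foreign official creditors 99.4; primary income: dividends received from foreign subsidiaries of resident firms 238.6; financial account: increase in resident deposits held at foreign banks 159.1, purchases of foreign government bonds by domestic residents 362.9, inward foreign direct investment in the manufacturing sector 1026.3.)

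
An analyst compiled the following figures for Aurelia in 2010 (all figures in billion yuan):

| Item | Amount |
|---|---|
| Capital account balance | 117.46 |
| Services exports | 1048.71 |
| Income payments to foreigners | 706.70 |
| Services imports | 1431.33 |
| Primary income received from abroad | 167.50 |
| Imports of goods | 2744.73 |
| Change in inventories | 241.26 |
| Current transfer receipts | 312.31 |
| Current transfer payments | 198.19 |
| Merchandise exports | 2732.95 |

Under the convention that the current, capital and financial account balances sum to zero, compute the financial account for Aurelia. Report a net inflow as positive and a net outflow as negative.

702.02

Goods balance = 2732.95 - 2744.73 = -11.78
Services balance = 1048.71 - 1431.33 = -382.62
Trade balance (goods + services) = -11.78 + (-382.62) = -394.40
Net primary income = 167.50 - 706.70 = -539.20
Net secondary income = 312.31 - 198.19 = 114.12
Current account = -394.40 + (-539.20) + 114.12 = -819.48
Financial account = -(-819.48 + 117.46) = 702.02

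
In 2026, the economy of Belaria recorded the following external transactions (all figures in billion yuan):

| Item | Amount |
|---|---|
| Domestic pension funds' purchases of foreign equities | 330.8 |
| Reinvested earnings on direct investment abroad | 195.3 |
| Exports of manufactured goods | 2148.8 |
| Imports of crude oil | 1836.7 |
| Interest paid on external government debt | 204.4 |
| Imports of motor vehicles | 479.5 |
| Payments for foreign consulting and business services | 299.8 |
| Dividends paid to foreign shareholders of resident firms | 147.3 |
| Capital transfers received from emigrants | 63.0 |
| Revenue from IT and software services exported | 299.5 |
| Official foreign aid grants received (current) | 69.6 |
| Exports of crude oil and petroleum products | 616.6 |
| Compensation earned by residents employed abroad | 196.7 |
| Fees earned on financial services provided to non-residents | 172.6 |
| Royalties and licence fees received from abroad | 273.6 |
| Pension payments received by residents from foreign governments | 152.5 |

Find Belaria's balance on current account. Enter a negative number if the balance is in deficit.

Goods: -479.5 - 1836.7 + 616.6 + 2148.8 = 449.2
Services: 172.6 + 273.6 - 299.8 + 299.5 = 445.9
Primary income: -147.3 + 196.7 + 195.3 - 204.4 = 40.3
Secondary income: 152.5 + 69.6 = 222.1
Current account = 449.2 + 445.9 + 40.3 + 222.1 = 1157.5
(Excluded from the current account — financial account: domestic pension funds' purchases of foreign equities 330.8; capital account: capital transfers received from emigrants 63.0.)

1157.5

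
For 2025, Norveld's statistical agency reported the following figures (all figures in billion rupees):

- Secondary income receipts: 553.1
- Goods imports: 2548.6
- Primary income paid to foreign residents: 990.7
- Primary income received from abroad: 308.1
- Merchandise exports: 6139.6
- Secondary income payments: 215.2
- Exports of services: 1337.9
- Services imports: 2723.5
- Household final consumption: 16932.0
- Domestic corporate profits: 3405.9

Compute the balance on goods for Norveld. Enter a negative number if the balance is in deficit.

3591.0

Goods balance = 6139.6 - 2548.6 = 3591.0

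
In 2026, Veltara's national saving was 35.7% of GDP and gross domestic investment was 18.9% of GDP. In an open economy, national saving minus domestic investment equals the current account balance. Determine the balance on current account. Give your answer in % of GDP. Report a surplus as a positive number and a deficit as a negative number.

S - I = CA (net lending to the rest of the world).
CA = S - I = 35.7 - 18.9 = 16.8

16.8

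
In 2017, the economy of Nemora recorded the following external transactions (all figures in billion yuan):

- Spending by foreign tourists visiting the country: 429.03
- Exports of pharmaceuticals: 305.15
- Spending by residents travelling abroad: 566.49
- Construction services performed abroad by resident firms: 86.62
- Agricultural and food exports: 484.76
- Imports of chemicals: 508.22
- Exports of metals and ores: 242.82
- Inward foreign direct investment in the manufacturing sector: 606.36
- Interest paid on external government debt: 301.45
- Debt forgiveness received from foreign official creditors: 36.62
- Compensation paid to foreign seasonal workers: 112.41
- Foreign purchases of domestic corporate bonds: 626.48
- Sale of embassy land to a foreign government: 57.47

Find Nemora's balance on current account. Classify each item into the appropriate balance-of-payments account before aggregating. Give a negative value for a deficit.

59.81

Goods: 242.82 - 508.22 + 305.15 + 484.76 = 524.51
Services: 86.62 - 566.49 + 429.03 = -50.84
Primary income: -112.41 - 301.45 = -413.86
Current account = 524.51 + (-50.84) + (-413.86) = 59.81
(Excluded from the current account — financial account: inward foreign direct investment in the manufacturing sector 606.36, foreign purchases of domestic corporate bonds 626.48; capital account: debt forgiveness received from foreign official creditors 36.62, sale of embassy land to a foreign government 57.47.)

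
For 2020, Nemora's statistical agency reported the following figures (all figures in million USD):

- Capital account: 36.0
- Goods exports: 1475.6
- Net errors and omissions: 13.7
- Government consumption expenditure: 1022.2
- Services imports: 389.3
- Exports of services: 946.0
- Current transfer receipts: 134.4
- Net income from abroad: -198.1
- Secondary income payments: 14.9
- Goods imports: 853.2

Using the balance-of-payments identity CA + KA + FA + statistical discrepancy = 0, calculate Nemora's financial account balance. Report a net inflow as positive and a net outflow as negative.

Goods balance = 1475.6 - 853.2 = 622.4
Services balance = 946.0 - 389.3 = 556.7
Trade balance (goods + services) = 622.4 + 556.7 = 1179.1
Net primary income = -198.1
Net secondary income = 134.4 - 14.9 = 119.5
Current account = 1179.1 + (-198.1) + 119.5 = 1100.5
Financial account = -(1100.5 + 36.0 + 13.7) = -1150.2

-1150.2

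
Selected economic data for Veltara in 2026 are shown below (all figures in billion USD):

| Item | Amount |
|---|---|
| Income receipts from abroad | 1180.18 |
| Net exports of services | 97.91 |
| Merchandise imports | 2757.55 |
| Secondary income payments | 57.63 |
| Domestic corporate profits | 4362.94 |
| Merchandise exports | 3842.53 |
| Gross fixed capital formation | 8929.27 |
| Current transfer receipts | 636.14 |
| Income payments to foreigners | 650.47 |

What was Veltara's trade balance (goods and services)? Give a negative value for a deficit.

Goods balance = 3842.53 - 2757.55 = 1084.98
Services balance = 97.91
Trade balance (goods + services) = 1084.98 + 97.91 = 1182.89

1182.89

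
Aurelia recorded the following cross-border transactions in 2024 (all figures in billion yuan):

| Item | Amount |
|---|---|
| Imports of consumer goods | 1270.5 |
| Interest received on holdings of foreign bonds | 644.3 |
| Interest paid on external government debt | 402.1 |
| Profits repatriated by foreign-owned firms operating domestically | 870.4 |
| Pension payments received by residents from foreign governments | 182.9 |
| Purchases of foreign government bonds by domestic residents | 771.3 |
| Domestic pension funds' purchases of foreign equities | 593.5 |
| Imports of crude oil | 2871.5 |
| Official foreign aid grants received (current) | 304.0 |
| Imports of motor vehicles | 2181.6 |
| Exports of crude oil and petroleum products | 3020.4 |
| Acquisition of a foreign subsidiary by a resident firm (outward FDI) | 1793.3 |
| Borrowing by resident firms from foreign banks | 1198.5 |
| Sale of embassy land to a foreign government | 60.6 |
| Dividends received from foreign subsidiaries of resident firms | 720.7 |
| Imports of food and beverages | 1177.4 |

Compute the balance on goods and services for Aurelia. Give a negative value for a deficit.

-4480.6

Goods: -2181.6 - 2871.5 - 1177.4 + 3020.4 - 1270.5 = -4480.6
Trade balance = -4480.6 + 0.0 = -4480.6
(Excluded from the trade balance — primary income: interest received on holdings of foreign bonds 644.3, interest paid on external government debt 402.1, profits repatriated by foreign-owned firms operating domestically 870.4, dividends received from foreign subsidiaries of resident firms 720.7; secondary income: pension payments received by residents from foreign governments 182.9, official foreign aid grants received (current) 304.0; financial account: purchases of foreign government bonds by domestic residents 771.3, domestic pension funds' purchases of foreign equities 593.5, acquisition of a foreign subsidiary by a resident firm (outward FDI) 1793.3, borrowing by resident firms from foreign banks 1198.5; capital account: sale of embassy land to a foreign government 60.6.)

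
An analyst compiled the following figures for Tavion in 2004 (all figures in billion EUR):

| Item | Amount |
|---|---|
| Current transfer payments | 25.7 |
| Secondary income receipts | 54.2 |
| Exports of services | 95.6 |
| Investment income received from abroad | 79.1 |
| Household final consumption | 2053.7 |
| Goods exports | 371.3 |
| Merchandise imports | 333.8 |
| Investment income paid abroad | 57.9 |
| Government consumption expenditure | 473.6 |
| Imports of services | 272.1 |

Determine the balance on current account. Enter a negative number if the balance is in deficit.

-89.3

Goods balance = 371.3 - 333.8 = 37.5
Services balance = 95.6 - 272.1 = -176.5
Trade balance (goods + services) = 37.5 + (-176.5) = -139.0
Net primary income = 79.1 - 57.9 = 21.2
Net secondary income = 54.2 - 25.7 = 28.5
Current account = -139.0 + 21.2 + 28.5 = -89.3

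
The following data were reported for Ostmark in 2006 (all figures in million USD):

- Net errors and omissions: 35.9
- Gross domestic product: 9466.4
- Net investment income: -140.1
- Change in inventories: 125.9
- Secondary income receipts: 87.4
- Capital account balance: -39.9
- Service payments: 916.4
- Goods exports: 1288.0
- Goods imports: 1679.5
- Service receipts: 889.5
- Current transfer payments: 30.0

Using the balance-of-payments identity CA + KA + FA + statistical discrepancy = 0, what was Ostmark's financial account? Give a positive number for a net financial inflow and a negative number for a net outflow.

505.1

Goods balance = 1288.0 - 1679.5 = -391.5
Services balance = 889.5 - 916.4 = -26.9
Trade balance (goods + services) = -391.5 + (-26.9) = -418.4
Net primary income = -140.1
Net secondary income = 87.4 - 30.0 = 57.4
Current account = -418.4 + (-140.1) + 57.4 = -501.1
Financial account = -(-501.1 + (-39.9) + 35.9) = 505.1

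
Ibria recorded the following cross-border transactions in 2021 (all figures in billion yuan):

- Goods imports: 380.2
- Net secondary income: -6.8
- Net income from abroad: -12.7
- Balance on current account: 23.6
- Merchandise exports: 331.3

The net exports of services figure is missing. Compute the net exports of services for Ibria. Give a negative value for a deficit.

Current account = goods balance + services balance + net primary income + net secondary income
Sum of the known components = -68.4
Net exports of services = CA - (known components) = 23.6 - (-68.4) = 92.0

92.0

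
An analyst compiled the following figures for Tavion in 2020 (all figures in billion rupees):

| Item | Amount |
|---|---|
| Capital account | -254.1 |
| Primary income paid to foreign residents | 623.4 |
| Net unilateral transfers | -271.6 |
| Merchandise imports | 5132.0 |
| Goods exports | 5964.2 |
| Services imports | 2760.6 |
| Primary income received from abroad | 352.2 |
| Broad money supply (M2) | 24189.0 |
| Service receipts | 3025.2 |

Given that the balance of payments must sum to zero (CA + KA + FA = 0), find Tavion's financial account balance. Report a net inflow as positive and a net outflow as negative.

Goods balance = 5964.2 - 5132.0 = 832.2
Services balance = 3025.2 - 2760.6 = 264.6
Trade balance (goods + services) = 832.2 + 264.6 = 1096.8
Net primary income = 352.2 - 623.4 = -271.2
Net secondary income = -271.6
Current account = 1096.8 + (-271.2) + (-271.6) = 554.0
Financial account = -(554.0 + (-254.1)) = -299.9

-299.9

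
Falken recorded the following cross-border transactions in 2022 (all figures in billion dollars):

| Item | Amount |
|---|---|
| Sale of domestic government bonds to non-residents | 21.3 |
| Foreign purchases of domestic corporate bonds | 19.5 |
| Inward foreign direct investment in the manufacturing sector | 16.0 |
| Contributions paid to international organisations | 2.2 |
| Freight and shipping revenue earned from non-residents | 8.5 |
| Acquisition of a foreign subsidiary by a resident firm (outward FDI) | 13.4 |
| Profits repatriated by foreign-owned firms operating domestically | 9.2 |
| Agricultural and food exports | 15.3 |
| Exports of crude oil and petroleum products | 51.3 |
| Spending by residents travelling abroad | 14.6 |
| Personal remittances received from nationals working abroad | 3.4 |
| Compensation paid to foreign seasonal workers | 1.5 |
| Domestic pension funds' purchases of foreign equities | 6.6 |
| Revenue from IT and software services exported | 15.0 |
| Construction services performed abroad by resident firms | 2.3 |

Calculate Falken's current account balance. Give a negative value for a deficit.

Goods: 15.3 + 51.3 = 66.6
Services: -14.6 + 15.0 + 2.3 + 8.5 = 11.2
Primary income: -1.5 - 9.2 = -10.7
Secondary income: 3.4 - 2.2 = 1.2
Current account = 66.6 + 11.2 + (-10.7) + 1.2 = 68.3
(Excluded from the current account — financial account: sale of domestic government bonds to non-residents 21.3, foreign purchases of domestic corporate bonds 19.5, inward foreign direct investment in the manufacturing sector 16.0, acquisition of a foreign subsidiary by a resident firm (outward FDI) 13.4, domestic pension funds' purchases of foreign equities 6.6.)

68.3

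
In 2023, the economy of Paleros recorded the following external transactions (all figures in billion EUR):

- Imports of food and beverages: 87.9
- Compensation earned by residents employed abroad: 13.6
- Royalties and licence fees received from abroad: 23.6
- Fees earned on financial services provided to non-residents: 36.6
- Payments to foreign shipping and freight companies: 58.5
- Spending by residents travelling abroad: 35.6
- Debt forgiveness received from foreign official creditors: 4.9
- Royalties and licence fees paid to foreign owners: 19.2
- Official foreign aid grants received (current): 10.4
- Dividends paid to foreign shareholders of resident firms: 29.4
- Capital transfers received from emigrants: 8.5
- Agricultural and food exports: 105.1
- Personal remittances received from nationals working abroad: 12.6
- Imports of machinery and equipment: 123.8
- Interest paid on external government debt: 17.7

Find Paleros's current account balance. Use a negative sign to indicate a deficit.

Goods: -87.9 + 105.1 - 123.8 = -106.6
Services: -35.6 - 19.2 + 23.6 + 36.6 - 58.5 = -53.1
Primary income: 13.6 - 29.4 - 17.7 = -33.5
Secondary income: 10.4 + 12.6 = 23.0
Current account = (-106.6) + (-53.1) + (-33.5) + 23.0 = -170.2
(Excluded from the current account — capital account: debt forgiveness received from foreign official creditors 4.9, capital transfers received from emigrants 8.5.)

-170.2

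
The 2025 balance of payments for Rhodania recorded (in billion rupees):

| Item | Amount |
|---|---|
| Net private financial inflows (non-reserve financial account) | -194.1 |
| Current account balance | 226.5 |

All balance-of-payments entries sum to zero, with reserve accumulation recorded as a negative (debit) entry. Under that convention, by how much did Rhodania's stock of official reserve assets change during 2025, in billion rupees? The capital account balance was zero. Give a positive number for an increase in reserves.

32.4

Official reserve transactions balance = -(226.5 + (-194.1)) = -32.4
An accumulation of reserves is recorded as a debit (negative entry), so the change in the stock of reserves is the negative of that balance.
Change in official reserves = -(-32.4) = 32.4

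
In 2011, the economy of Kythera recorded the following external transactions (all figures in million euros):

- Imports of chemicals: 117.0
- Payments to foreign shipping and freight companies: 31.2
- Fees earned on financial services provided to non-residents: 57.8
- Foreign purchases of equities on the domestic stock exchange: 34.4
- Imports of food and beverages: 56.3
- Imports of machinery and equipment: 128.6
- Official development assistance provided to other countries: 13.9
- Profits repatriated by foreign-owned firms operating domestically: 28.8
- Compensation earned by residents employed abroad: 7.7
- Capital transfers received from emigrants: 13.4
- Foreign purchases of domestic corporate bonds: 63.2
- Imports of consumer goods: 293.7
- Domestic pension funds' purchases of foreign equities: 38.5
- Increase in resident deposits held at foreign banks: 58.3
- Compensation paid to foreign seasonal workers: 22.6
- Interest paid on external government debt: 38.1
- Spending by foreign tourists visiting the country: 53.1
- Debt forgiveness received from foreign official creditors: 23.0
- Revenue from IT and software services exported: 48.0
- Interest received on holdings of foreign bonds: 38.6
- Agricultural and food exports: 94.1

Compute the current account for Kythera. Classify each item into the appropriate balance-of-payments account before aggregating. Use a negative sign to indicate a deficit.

Goods: -117.0 - 128.6 + 94.1 - 293.7 - 56.3 = -501.5
Services: -31.2 + 48.0 + 53.1 + 57.8 = 127.7
Primary income: 38.6 - 38.1 - 22.6 - 28.8 + 7.7 = -43.2
Secondary income: -13.9
Current account = (-501.5) + 127.7 + (-43.2) + (-13.9) = -430.9
(Excluded from the current account — financial account: foreign purchases of equities on the domestic stock exchange 34.4, foreign purchases of domestic corporate bonds 63.2, domestic pension funds' purchases of foreign equities 38.5, increase in resident deposits held at foreign banks 58.3; capital account: capital transfers received from emigrants 13.4, debt forgiveness received from foreign official creditors 23.0.)

-430.9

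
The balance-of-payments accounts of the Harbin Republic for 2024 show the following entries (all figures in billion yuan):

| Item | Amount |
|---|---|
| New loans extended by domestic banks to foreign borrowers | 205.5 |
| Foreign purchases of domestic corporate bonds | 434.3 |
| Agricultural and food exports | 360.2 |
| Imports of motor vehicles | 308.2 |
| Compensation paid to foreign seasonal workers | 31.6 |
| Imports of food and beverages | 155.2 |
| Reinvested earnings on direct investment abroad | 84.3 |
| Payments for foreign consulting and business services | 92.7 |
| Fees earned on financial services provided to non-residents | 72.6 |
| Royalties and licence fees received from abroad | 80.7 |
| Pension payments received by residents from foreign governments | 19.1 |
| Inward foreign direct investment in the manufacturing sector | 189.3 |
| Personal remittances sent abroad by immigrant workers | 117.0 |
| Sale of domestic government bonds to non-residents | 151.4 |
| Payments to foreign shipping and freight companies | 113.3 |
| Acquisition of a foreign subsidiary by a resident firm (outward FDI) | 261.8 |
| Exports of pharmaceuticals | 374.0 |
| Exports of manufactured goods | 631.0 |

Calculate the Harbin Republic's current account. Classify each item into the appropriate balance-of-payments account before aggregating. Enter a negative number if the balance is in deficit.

Goods: -155.2 - 308.2 + 360.2 + 631.0 + 374.0 = 901.8
Services: -92.7 - 113.3 + 80.7 + 72.6 = -52.7
Primary income: -31.6 + 84.3 = 52.7
Secondary income: 19.1 - 117.0 = -97.9
Current account = 901.8 + (-52.7) + 52.7 + (-97.9) = 803.9
(Excluded from the current account — financial account: new loans extended by domestic banks to foreign borrowers 205.5, foreign purchases of domestic corporate bonds 434.3, inward foreign direct investment in the manufacturing sector 189.3, sale of domestic government bonds to non-residents 151.4, acquisition of a foreign subsidiary by a resident firm (outward FDI) 261.8.)

803.9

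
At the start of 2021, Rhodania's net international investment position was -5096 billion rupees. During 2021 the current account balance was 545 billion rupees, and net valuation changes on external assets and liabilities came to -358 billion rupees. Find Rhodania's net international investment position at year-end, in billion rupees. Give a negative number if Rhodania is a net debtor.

-4909

Change in NIIP = current account + net valuation change = 545 + (-358) = 187
End-of-year NIIP = -5096 + 187 = -4909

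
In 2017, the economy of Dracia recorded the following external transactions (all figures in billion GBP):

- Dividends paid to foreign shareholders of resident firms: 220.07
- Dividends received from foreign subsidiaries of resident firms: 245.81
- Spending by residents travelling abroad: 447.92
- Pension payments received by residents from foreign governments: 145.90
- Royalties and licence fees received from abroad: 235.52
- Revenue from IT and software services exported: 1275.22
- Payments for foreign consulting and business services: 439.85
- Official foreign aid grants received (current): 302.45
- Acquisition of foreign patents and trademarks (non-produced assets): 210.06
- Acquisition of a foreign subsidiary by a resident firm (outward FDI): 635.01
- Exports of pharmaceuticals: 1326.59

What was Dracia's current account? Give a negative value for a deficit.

Goods: 1326.59
Services: -447.92 + 235.52 - 439.85 + 1275.22 = 622.97
Primary income: -220.07 + 245.81 = 25.74
Secondary income: 145.90 + 302.45 = 448.35
Current account = 1326.59 + 622.97 + 25.74 + 448.35 = 2423.65
(Excluded from the current account — capital account: acquisition of foreign patents and trademarks (non-produced assets) 210.06; financial account: acquisition of a foreign subsidiary by a resident firm (outward FDI) 635.01.)

2423.65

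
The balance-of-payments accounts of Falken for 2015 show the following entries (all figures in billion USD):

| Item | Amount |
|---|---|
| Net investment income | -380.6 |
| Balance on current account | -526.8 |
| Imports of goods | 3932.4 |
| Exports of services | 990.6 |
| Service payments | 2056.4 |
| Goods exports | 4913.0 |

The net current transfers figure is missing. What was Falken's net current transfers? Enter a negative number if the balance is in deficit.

Current account = goods balance + services balance + net primary income + net secondary income
Sum of the known components = -465.8
Net current transfers = CA - (known components) = -526.8 - (-465.8) = -61.0

-61.0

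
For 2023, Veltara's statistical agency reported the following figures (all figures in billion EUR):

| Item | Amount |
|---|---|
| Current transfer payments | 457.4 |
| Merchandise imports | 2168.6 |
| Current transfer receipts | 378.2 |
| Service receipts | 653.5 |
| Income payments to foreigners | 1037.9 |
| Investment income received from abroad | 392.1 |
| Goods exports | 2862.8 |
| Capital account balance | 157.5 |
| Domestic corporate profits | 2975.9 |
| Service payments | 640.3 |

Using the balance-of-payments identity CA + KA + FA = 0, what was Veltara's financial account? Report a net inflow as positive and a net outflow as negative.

-139.9

Goods balance = 2862.8 - 2168.6 = 694.2
Services balance = 653.5 - 640.3 = 13.2
Trade balance (goods + services) = 694.2 + 13.2 = 707.4
Net primary income = 392.1 - 1037.9 = -645.8
Net secondary income = 378.2 - 457.4 = -79.2
Current account = 707.4 + (-645.8) + (-79.2) = -17.6
Financial account = -(-17.6 + 157.5) = -139.9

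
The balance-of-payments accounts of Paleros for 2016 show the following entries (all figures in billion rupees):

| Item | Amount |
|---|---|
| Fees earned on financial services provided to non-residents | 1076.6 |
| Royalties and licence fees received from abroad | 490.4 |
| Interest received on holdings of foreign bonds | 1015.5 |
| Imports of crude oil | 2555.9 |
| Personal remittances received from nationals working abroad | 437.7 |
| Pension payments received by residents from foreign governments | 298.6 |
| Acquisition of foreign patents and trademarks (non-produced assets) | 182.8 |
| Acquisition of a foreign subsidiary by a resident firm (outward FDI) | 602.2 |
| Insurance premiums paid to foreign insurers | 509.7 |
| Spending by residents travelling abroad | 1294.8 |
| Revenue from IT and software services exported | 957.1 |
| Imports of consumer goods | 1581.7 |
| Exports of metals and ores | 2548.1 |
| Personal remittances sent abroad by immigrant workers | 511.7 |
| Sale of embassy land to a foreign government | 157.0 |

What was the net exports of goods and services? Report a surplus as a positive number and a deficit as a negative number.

Goods: -2555.9 + 2548.1 - 1581.7 = -1589.5
Services: -1294.8 + 1076.6 - 509.7 + 490.4 + 957.1 = 719.6
Trade balance = -1589.5 + 719.6 = -869.9
(Excluded from the trade balance — primary income: interest received on holdings of foreign bonds 1015.5; secondary income: personal remittances received from nationals working abroad 437.7, pension payments received by residents from foreign governments 298.6, personal remittances sent abroad by immigrant workers 511.7; capital account: acquisition of foreign patents and trademarks (non-produced assets) 182.8, sale of embassy land to a foreign government 157.0; financial account: acquisition of a foreign subsidiary by a resident firm (outward FDI) 602.2.)

-869.9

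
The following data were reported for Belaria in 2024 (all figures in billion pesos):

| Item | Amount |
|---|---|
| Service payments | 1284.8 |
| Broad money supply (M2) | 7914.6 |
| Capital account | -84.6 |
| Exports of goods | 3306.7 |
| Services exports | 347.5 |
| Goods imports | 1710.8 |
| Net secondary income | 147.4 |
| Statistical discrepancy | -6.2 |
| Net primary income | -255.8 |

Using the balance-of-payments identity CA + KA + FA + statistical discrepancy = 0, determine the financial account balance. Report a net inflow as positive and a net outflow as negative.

-459.4

Goods balance = 3306.7 - 1710.8 = 1595.9
Services balance = 347.5 - 1284.8 = -937.3
Trade balance (goods + services) = 1595.9 + (-937.3) = 658.6
Net primary income = -255.8
Net secondary income = 147.4
Current account = 658.6 + (-255.8) + 147.4 = 550.2
Financial account = -(550.2 + (-84.6) + (-6.2)) = -459.4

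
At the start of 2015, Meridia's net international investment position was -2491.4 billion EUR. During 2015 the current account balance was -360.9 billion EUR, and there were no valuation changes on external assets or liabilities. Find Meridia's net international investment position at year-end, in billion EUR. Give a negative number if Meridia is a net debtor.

With no valuation effects, change in NIIP = current account = -360.9
End-of-year NIIP = -2491.4 + (-360.9) = -2852.3

-2852.3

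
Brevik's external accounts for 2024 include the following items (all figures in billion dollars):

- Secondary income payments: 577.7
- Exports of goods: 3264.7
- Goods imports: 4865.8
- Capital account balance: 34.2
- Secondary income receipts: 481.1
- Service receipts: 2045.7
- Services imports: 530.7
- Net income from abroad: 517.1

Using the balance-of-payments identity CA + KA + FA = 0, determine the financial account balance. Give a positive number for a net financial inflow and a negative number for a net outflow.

Goods balance = 3264.7 - 4865.8 = -1601.1
Services balance = 2045.7 - 530.7 = 1515.0
Trade balance (goods + services) = -1601.1 + 1515.0 = -86.1
Net primary income = 517.1
Net secondary income = 481.1 - 577.7 = -96.6
Current account = -86.1 + 517.1 + (-96.6) = 334.4
Financial account = -(334.4 + 34.2) = -368.6

-368.6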